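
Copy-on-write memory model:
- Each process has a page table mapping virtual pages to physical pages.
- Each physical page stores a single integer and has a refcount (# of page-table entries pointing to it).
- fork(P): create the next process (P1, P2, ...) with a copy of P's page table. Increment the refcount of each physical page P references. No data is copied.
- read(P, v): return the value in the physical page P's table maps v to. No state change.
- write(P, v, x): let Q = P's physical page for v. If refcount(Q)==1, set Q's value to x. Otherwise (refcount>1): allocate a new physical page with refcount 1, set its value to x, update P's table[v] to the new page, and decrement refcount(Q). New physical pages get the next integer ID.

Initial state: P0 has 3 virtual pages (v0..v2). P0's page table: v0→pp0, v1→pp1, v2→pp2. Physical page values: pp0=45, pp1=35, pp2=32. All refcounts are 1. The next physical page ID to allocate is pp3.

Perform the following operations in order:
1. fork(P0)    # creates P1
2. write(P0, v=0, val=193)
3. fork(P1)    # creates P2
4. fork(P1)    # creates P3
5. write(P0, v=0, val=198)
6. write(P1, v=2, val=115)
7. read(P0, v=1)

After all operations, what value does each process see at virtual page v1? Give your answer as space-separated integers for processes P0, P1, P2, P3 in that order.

Answer: 35 35 35 35

Derivation:
Op 1: fork(P0) -> P1. 3 ppages; refcounts: pp0:2 pp1:2 pp2:2
Op 2: write(P0, v0, 193). refcount(pp0)=2>1 -> COPY to pp3. 4 ppages; refcounts: pp0:1 pp1:2 pp2:2 pp3:1
Op 3: fork(P1) -> P2. 4 ppages; refcounts: pp0:2 pp1:3 pp2:3 pp3:1
Op 4: fork(P1) -> P3. 4 ppages; refcounts: pp0:3 pp1:4 pp2:4 pp3:1
Op 5: write(P0, v0, 198). refcount(pp3)=1 -> write in place. 4 ppages; refcounts: pp0:3 pp1:4 pp2:4 pp3:1
Op 6: write(P1, v2, 115). refcount(pp2)=4>1 -> COPY to pp4. 5 ppages; refcounts: pp0:3 pp1:4 pp2:3 pp3:1 pp4:1
Op 7: read(P0, v1) -> 35. No state change.
P0: v1 -> pp1 = 35
P1: v1 -> pp1 = 35
P2: v1 -> pp1 = 35
P3: v1 -> pp1 = 35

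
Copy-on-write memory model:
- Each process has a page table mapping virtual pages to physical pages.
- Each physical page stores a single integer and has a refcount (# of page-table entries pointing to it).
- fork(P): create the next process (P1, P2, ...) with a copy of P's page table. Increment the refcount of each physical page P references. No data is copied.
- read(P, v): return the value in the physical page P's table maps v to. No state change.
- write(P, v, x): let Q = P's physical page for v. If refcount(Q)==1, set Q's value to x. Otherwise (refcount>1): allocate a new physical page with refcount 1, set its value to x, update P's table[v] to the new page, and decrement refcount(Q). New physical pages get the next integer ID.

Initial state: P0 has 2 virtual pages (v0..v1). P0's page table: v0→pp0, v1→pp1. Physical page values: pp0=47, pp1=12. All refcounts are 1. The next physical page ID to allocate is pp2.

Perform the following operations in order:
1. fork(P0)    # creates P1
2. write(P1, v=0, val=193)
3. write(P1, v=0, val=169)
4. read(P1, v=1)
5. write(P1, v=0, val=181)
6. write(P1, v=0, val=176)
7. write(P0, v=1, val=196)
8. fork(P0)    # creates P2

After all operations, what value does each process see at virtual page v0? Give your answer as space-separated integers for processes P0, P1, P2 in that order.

Op 1: fork(P0) -> P1. 2 ppages; refcounts: pp0:2 pp1:2
Op 2: write(P1, v0, 193). refcount(pp0)=2>1 -> COPY to pp2. 3 ppages; refcounts: pp0:1 pp1:2 pp2:1
Op 3: write(P1, v0, 169). refcount(pp2)=1 -> write in place. 3 ppages; refcounts: pp0:1 pp1:2 pp2:1
Op 4: read(P1, v1) -> 12. No state change.
Op 5: write(P1, v0, 181). refcount(pp2)=1 -> write in place. 3 ppages; refcounts: pp0:1 pp1:2 pp2:1
Op 6: write(P1, v0, 176). refcount(pp2)=1 -> write in place. 3 ppages; refcounts: pp0:1 pp1:2 pp2:1
Op 7: write(P0, v1, 196). refcount(pp1)=2>1 -> COPY to pp3. 4 ppages; refcounts: pp0:1 pp1:1 pp2:1 pp3:1
Op 8: fork(P0) -> P2. 4 ppages; refcounts: pp0:2 pp1:1 pp2:1 pp3:2
P0: v0 -> pp0 = 47
P1: v0 -> pp2 = 176
P2: v0 -> pp0 = 47

Answer: 47 176 47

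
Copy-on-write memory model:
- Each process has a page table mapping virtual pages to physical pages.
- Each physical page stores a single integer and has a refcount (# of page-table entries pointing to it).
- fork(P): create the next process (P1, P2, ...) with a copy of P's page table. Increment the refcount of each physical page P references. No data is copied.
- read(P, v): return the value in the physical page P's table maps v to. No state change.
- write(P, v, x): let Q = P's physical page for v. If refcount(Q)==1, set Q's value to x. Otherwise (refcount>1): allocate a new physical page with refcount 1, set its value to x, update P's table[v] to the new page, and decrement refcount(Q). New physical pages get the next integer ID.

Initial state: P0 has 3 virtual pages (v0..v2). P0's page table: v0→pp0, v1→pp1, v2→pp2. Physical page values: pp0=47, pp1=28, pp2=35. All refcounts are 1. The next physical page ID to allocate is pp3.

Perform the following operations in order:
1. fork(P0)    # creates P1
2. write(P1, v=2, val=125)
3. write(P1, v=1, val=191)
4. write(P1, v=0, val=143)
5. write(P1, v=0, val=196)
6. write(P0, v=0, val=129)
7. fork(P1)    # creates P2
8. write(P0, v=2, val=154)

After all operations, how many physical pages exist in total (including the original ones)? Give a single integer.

Op 1: fork(P0) -> P1. 3 ppages; refcounts: pp0:2 pp1:2 pp2:2
Op 2: write(P1, v2, 125). refcount(pp2)=2>1 -> COPY to pp3. 4 ppages; refcounts: pp0:2 pp1:2 pp2:1 pp3:1
Op 3: write(P1, v1, 191). refcount(pp1)=2>1 -> COPY to pp4. 5 ppages; refcounts: pp0:2 pp1:1 pp2:1 pp3:1 pp4:1
Op 4: write(P1, v0, 143). refcount(pp0)=2>1 -> COPY to pp5. 6 ppages; refcounts: pp0:1 pp1:1 pp2:1 pp3:1 pp4:1 pp5:1
Op 5: write(P1, v0, 196). refcount(pp5)=1 -> write in place. 6 ppages; refcounts: pp0:1 pp1:1 pp2:1 pp3:1 pp4:1 pp5:1
Op 6: write(P0, v0, 129). refcount(pp0)=1 -> write in place. 6 ppages; refcounts: pp0:1 pp1:1 pp2:1 pp3:1 pp4:1 pp5:1
Op 7: fork(P1) -> P2. 6 ppages; refcounts: pp0:1 pp1:1 pp2:1 pp3:2 pp4:2 pp5:2
Op 8: write(P0, v2, 154). refcount(pp2)=1 -> write in place. 6 ppages; refcounts: pp0:1 pp1:1 pp2:1 pp3:2 pp4:2 pp5:2

Answer: 6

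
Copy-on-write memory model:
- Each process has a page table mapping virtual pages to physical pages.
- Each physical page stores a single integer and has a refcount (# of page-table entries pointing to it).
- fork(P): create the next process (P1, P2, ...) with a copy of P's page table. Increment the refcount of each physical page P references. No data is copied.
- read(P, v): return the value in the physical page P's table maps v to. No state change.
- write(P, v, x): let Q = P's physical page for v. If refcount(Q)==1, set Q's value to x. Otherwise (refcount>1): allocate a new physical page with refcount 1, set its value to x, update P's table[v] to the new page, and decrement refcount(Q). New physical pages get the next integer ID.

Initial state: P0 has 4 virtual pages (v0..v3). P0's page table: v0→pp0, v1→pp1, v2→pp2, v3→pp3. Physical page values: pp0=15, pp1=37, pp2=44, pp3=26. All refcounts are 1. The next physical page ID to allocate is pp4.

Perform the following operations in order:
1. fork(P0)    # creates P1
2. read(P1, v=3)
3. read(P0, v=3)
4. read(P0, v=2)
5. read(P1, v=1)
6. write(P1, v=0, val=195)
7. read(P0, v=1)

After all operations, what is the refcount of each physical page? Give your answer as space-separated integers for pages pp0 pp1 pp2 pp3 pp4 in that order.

Answer: 1 2 2 2 1

Derivation:
Op 1: fork(P0) -> P1. 4 ppages; refcounts: pp0:2 pp1:2 pp2:2 pp3:2
Op 2: read(P1, v3) -> 26. No state change.
Op 3: read(P0, v3) -> 26. No state change.
Op 4: read(P0, v2) -> 44. No state change.
Op 5: read(P1, v1) -> 37. No state change.
Op 6: write(P1, v0, 195). refcount(pp0)=2>1 -> COPY to pp4. 5 ppages; refcounts: pp0:1 pp1:2 pp2:2 pp3:2 pp4:1
Op 7: read(P0, v1) -> 37. No state change.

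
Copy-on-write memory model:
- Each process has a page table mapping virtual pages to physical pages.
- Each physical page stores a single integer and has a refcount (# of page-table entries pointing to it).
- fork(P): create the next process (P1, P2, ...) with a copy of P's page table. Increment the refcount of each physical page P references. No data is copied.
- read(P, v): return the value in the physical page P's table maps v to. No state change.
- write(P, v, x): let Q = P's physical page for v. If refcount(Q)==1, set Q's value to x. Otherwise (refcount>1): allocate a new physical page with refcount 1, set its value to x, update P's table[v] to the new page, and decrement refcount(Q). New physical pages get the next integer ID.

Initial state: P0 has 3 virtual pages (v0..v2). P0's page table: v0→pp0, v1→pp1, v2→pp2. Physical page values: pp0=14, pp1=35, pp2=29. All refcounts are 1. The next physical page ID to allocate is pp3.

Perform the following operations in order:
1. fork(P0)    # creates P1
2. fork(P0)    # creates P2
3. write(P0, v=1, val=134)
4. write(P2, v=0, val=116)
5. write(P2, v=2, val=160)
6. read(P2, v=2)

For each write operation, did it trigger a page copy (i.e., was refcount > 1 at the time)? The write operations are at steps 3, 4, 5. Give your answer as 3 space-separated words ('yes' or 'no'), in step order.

Op 1: fork(P0) -> P1. 3 ppages; refcounts: pp0:2 pp1:2 pp2:2
Op 2: fork(P0) -> P2. 3 ppages; refcounts: pp0:3 pp1:3 pp2:3
Op 3: write(P0, v1, 134). refcount(pp1)=3>1 -> COPY to pp3. 4 ppages; refcounts: pp0:3 pp1:2 pp2:3 pp3:1
Op 4: write(P2, v0, 116). refcount(pp0)=3>1 -> COPY to pp4. 5 ppages; refcounts: pp0:2 pp1:2 pp2:3 pp3:1 pp4:1
Op 5: write(P2, v2, 160). refcount(pp2)=3>1 -> COPY to pp5. 6 ppages; refcounts: pp0:2 pp1:2 pp2:2 pp3:1 pp4:1 pp5:1
Op 6: read(P2, v2) -> 160. No state change.

yes yes yes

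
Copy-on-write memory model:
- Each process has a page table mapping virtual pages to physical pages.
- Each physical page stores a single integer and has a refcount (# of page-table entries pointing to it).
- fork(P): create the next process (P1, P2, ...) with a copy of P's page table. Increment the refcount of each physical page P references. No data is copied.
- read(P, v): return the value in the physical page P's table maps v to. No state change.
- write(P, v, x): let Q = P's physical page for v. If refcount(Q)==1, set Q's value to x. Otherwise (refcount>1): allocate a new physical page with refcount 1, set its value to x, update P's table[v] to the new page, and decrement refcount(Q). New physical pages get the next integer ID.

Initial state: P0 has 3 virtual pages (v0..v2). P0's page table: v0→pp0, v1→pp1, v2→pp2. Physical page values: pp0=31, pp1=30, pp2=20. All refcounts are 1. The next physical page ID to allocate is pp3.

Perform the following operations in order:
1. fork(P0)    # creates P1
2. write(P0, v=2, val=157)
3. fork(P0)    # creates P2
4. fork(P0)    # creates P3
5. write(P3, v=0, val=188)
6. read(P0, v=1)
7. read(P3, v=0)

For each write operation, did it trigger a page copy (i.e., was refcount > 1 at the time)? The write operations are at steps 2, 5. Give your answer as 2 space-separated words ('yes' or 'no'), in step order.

Op 1: fork(P0) -> P1. 3 ppages; refcounts: pp0:2 pp1:2 pp2:2
Op 2: write(P0, v2, 157). refcount(pp2)=2>1 -> COPY to pp3. 4 ppages; refcounts: pp0:2 pp1:2 pp2:1 pp3:1
Op 3: fork(P0) -> P2. 4 ppages; refcounts: pp0:3 pp1:3 pp2:1 pp3:2
Op 4: fork(P0) -> P3. 4 ppages; refcounts: pp0:4 pp1:4 pp2:1 pp3:3
Op 5: write(P3, v0, 188). refcount(pp0)=4>1 -> COPY to pp4. 5 ppages; refcounts: pp0:3 pp1:4 pp2:1 pp3:3 pp4:1
Op 6: read(P0, v1) -> 30. No state change.
Op 7: read(P3, v0) -> 188. No state change.

yes yes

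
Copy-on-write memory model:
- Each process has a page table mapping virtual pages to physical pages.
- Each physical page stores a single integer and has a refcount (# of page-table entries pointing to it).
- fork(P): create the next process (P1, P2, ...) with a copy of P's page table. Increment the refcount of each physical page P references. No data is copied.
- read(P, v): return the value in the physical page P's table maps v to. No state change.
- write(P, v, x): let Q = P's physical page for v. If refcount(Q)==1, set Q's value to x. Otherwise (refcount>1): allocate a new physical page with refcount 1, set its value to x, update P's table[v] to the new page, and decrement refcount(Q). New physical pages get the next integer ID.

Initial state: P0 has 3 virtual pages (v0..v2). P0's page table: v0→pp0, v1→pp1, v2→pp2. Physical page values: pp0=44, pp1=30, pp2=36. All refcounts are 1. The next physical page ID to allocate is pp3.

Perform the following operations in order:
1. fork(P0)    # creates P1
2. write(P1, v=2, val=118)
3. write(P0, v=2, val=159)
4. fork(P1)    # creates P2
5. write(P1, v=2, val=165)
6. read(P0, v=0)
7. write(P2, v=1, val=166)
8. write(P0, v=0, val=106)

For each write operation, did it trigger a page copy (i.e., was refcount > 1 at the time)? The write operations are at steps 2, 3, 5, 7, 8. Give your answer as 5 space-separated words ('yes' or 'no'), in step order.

Op 1: fork(P0) -> P1. 3 ppages; refcounts: pp0:2 pp1:2 pp2:2
Op 2: write(P1, v2, 118). refcount(pp2)=2>1 -> COPY to pp3. 4 ppages; refcounts: pp0:2 pp1:2 pp2:1 pp3:1
Op 3: write(P0, v2, 159). refcount(pp2)=1 -> write in place. 4 ppages; refcounts: pp0:2 pp1:2 pp2:1 pp3:1
Op 4: fork(P1) -> P2. 4 ppages; refcounts: pp0:3 pp1:3 pp2:1 pp3:2
Op 5: write(P1, v2, 165). refcount(pp3)=2>1 -> COPY to pp4. 5 ppages; refcounts: pp0:3 pp1:3 pp2:1 pp3:1 pp4:1
Op 6: read(P0, v0) -> 44. No state change.
Op 7: write(P2, v1, 166). refcount(pp1)=3>1 -> COPY to pp5. 6 ppages; refcounts: pp0:3 pp1:2 pp2:1 pp3:1 pp4:1 pp5:1
Op 8: write(P0, v0, 106). refcount(pp0)=3>1 -> COPY to pp6. 7 ppages; refcounts: pp0:2 pp1:2 pp2:1 pp3:1 pp4:1 pp5:1 pp6:1

yes no yes yes yes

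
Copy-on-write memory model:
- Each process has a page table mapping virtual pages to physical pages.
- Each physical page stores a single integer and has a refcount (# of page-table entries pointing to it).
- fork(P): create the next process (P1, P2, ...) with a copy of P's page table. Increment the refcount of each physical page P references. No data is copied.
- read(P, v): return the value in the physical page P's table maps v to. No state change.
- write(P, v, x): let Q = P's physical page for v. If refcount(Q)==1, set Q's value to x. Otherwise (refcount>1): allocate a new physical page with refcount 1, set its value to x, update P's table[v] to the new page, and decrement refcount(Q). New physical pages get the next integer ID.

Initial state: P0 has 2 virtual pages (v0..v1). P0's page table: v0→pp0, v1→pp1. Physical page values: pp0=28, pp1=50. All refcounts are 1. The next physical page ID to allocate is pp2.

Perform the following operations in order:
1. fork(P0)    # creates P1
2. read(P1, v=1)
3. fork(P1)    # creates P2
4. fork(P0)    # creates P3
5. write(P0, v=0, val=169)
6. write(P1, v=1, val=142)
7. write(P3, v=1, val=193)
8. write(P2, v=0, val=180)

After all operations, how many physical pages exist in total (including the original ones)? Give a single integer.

Op 1: fork(P0) -> P1. 2 ppages; refcounts: pp0:2 pp1:2
Op 2: read(P1, v1) -> 50. No state change.
Op 3: fork(P1) -> P2. 2 ppages; refcounts: pp0:3 pp1:3
Op 4: fork(P0) -> P3. 2 ppages; refcounts: pp0:4 pp1:4
Op 5: write(P0, v0, 169). refcount(pp0)=4>1 -> COPY to pp2. 3 ppages; refcounts: pp0:3 pp1:4 pp2:1
Op 6: write(P1, v1, 142). refcount(pp1)=4>1 -> COPY to pp3. 4 ppages; refcounts: pp0:3 pp1:3 pp2:1 pp3:1
Op 7: write(P3, v1, 193). refcount(pp1)=3>1 -> COPY to pp4. 5 ppages; refcounts: pp0:3 pp1:2 pp2:1 pp3:1 pp4:1
Op 8: write(P2, v0, 180). refcount(pp0)=3>1 -> COPY to pp5. 6 ppages; refcounts: pp0:2 pp1:2 pp2:1 pp3:1 pp4:1 pp5:1

Answer: 6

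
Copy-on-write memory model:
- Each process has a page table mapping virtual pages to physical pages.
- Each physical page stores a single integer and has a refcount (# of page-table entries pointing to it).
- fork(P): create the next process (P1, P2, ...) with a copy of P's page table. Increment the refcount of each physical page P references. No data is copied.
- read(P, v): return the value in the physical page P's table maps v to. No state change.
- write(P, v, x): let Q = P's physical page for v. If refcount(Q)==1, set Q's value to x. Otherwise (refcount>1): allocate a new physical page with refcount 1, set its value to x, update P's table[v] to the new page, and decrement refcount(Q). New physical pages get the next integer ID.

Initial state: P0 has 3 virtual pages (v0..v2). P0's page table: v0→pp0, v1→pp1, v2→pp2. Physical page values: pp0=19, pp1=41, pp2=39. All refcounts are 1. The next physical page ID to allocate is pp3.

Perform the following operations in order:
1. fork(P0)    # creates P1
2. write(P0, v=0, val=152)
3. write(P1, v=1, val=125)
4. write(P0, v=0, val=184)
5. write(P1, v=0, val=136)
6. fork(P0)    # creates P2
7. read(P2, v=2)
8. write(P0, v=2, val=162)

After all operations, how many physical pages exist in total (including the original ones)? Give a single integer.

Op 1: fork(P0) -> P1. 3 ppages; refcounts: pp0:2 pp1:2 pp2:2
Op 2: write(P0, v0, 152). refcount(pp0)=2>1 -> COPY to pp3. 4 ppages; refcounts: pp0:1 pp1:2 pp2:2 pp3:1
Op 3: write(P1, v1, 125). refcount(pp1)=2>1 -> COPY to pp4. 5 ppages; refcounts: pp0:1 pp1:1 pp2:2 pp3:1 pp4:1
Op 4: write(P0, v0, 184). refcount(pp3)=1 -> write in place. 5 ppages; refcounts: pp0:1 pp1:1 pp2:2 pp3:1 pp4:1
Op 5: write(P1, v0, 136). refcount(pp0)=1 -> write in place. 5 ppages; refcounts: pp0:1 pp1:1 pp2:2 pp3:1 pp4:1
Op 6: fork(P0) -> P2. 5 ppages; refcounts: pp0:1 pp1:2 pp2:3 pp3:2 pp4:1
Op 7: read(P2, v2) -> 39. No state change.
Op 8: write(P0, v2, 162). refcount(pp2)=3>1 -> COPY to pp5. 6 ppages; refcounts: pp0:1 pp1:2 pp2:2 pp3:2 pp4:1 pp5:1

Answer: 6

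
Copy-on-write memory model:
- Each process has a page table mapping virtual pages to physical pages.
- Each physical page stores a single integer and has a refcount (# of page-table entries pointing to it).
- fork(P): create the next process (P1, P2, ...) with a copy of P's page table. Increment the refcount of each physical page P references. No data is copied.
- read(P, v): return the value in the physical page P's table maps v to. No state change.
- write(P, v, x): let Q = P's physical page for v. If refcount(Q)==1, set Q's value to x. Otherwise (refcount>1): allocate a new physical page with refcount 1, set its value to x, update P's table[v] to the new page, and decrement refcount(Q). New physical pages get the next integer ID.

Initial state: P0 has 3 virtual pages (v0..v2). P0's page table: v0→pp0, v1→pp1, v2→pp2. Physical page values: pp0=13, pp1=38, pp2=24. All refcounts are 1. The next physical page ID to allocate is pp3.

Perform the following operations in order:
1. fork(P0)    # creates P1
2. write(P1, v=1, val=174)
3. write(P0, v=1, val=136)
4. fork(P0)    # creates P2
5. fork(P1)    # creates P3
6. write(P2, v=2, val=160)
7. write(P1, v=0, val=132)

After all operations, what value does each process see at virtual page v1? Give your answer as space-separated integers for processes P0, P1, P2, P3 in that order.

Answer: 136 174 136 174

Derivation:
Op 1: fork(P0) -> P1. 3 ppages; refcounts: pp0:2 pp1:2 pp2:2
Op 2: write(P1, v1, 174). refcount(pp1)=2>1 -> COPY to pp3. 4 ppages; refcounts: pp0:2 pp1:1 pp2:2 pp3:1
Op 3: write(P0, v1, 136). refcount(pp1)=1 -> write in place. 4 ppages; refcounts: pp0:2 pp1:1 pp2:2 pp3:1
Op 4: fork(P0) -> P2. 4 ppages; refcounts: pp0:3 pp1:2 pp2:3 pp3:1
Op 5: fork(P1) -> P3. 4 ppages; refcounts: pp0:4 pp1:2 pp2:4 pp3:2
Op 6: write(P2, v2, 160). refcount(pp2)=4>1 -> COPY to pp4. 5 ppages; refcounts: pp0:4 pp1:2 pp2:3 pp3:2 pp4:1
Op 7: write(P1, v0, 132). refcount(pp0)=4>1 -> COPY to pp5. 6 ppages; refcounts: pp0:3 pp1:2 pp2:3 pp3:2 pp4:1 pp5:1
P0: v1 -> pp1 = 136
P1: v1 -> pp3 = 174
P2: v1 -> pp1 = 136
P3: v1 -> pp3 = 174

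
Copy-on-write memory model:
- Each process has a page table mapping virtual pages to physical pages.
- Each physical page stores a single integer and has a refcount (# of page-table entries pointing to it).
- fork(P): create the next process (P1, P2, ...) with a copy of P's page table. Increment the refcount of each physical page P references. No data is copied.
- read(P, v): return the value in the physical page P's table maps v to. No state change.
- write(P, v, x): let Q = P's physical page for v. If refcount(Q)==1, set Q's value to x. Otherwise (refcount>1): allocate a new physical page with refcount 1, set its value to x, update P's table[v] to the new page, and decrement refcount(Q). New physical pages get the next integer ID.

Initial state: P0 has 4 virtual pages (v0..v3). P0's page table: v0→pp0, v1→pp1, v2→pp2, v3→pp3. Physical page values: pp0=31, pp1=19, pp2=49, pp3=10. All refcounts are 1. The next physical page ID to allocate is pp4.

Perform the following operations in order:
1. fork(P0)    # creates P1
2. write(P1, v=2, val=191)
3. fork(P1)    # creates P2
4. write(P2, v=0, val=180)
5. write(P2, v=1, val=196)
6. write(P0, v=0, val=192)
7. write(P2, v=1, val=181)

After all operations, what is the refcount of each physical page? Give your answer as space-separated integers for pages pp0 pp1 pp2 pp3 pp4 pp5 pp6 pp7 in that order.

Op 1: fork(P0) -> P1. 4 ppages; refcounts: pp0:2 pp1:2 pp2:2 pp3:2
Op 2: write(P1, v2, 191). refcount(pp2)=2>1 -> COPY to pp4. 5 ppages; refcounts: pp0:2 pp1:2 pp2:1 pp3:2 pp4:1
Op 3: fork(P1) -> P2. 5 ppages; refcounts: pp0:3 pp1:3 pp2:1 pp3:3 pp4:2
Op 4: write(P2, v0, 180). refcount(pp0)=3>1 -> COPY to pp5. 6 ppages; refcounts: pp0:2 pp1:3 pp2:1 pp3:3 pp4:2 pp5:1
Op 5: write(P2, v1, 196). refcount(pp1)=3>1 -> COPY to pp6. 7 ppages; refcounts: pp0:2 pp1:2 pp2:1 pp3:3 pp4:2 pp5:1 pp6:1
Op 6: write(P0, v0, 192). refcount(pp0)=2>1 -> COPY to pp7. 8 ppages; refcounts: pp0:1 pp1:2 pp2:1 pp3:3 pp4:2 pp5:1 pp6:1 pp7:1
Op 7: write(P2, v1, 181). refcount(pp6)=1 -> write in place. 8 ppages; refcounts: pp0:1 pp1:2 pp2:1 pp3:3 pp4:2 pp5:1 pp6:1 pp7:1

Answer: 1 2 1 3 2 1 1 1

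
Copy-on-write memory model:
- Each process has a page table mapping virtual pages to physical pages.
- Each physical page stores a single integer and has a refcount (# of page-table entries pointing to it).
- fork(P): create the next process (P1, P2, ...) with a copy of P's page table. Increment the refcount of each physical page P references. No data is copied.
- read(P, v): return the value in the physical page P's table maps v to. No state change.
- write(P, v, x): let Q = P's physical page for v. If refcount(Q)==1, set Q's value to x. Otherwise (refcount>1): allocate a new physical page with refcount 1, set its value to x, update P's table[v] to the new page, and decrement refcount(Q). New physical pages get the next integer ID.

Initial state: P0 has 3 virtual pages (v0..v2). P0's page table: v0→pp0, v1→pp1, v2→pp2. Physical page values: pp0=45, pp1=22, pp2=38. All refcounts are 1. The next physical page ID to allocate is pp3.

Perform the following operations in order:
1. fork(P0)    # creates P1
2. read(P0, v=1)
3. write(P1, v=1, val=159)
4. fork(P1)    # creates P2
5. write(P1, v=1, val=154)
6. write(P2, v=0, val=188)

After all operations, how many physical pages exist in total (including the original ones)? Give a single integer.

Op 1: fork(P0) -> P1. 3 ppages; refcounts: pp0:2 pp1:2 pp2:2
Op 2: read(P0, v1) -> 22. No state change.
Op 3: write(P1, v1, 159). refcount(pp1)=2>1 -> COPY to pp3. 4 ppages; refcounts: pp0:2 pp1:1 pp2:2 pp3:1
Op 4: fork(P1) -> P2. 4 ppages; refcounts: pp0:3 pp1:1 pp2:3 pp3:2
Op 5: write(P1, v1, 154). refcount(pp3)=2>1 -> COPY to pp4. 5 ppages; refcounts: pp0:3 pp1:1 pp2:3 pp3:1 pp4:1
Op 6: write(P2, v0, 188). refcount(pp0)=3>1 -> COPY to pp5. 6 ppages; refcounts: pp0:2 pp1:1 pp2:3 pp3:1 pp4:1 pp5:1

Answer: 6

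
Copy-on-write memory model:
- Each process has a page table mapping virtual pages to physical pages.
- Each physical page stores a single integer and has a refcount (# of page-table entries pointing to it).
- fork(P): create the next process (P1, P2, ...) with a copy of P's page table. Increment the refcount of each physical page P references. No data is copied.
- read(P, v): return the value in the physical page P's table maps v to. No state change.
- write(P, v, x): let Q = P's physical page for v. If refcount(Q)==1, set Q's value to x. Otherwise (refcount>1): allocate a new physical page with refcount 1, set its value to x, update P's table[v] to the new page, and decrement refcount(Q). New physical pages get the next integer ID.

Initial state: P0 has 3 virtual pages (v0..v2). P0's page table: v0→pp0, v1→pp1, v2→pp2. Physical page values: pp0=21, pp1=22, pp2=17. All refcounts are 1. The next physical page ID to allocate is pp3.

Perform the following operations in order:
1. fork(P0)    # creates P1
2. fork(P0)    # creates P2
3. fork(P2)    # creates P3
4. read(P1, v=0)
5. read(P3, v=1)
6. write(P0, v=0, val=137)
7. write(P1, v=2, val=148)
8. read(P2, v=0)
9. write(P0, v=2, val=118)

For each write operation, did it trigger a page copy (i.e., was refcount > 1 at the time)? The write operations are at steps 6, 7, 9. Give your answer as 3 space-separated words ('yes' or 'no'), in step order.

Op 1: fork(P0) -> P1. 3 ppages; refcounts: pp0:2 pp1:2 pp2:2
Op 2: fork(P0) -> P2. 3 ppages; refcounts: pp0:3 pp1:3 pp2:3
Op 3: fork(P2) -> P3. 3 ppages; refcounts: pp0:4 pp1:4 pp2:4
Op 4: read(P1, v0) -> 21. No state change.
Op 5: read(P3, v1) -> 22. No state change.
Op 6: write(P0, v0, 137). refcount(pp0)=4>1 -> COPY to pp3. 4 ppages; refcounts: pp0:3 pp1:4 pp2:4 pp3:1
Op 7: write(P1, v2, 148). refcount(pp2)=4>1 -> COPY to pp4. 5 ppages; refcounts: pp0:3 pp1:4 pp2:3 pp3:1 pp4:1
Op 8: read(P2, v0) -> 21. No state change.
Op 9: write(P0, v2, 118). refcount(pp2)=3>1 -> COPY to pp5. 6 ppages; refcounts: pp0:3 pp1:4 pp2:2 pp3:1 pp4:1 pp5:1

yes yes yes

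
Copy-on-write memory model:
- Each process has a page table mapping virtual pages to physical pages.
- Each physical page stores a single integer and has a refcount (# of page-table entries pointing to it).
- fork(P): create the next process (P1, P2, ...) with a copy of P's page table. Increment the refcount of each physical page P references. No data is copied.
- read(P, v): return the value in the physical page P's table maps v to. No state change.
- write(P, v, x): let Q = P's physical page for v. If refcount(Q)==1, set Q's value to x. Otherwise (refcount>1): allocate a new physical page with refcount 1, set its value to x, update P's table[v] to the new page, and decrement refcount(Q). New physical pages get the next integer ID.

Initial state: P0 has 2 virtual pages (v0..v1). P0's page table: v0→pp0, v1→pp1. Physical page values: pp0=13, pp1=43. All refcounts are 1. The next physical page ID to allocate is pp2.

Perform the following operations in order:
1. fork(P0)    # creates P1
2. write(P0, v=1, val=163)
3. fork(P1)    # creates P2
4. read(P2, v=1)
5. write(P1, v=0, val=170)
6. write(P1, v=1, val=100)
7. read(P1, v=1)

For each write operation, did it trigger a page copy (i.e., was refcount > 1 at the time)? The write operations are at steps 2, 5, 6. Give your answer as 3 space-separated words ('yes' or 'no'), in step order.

Op 1: fork(P0) -> P1. 2 ppages; refcounts: pp0:2 pp1:2
Op 2: write(P0, v1, 163). refcount(pp1)=2>1 -> COPY to pp2. 3 ppages; refcounts: pp0:2 pp1:1 pp2:1
Op 3: fork(P1) -> P2. 3 ppages; refcounts: pp0:3 pp1:2 pp2:1
Op 4: read(P2, v1) -> 43. No state change.
Op 5: write(P1, v0, 170). refcount(pp0)=3>1 -> COPY to pp3. 4 ppages; refcounts: pp0:2 pp1:2 pp2:1 pp3:1
Op 6: write(P1, v1, 100). refcount(pp1)=2>1 -> COPY to pp4. 5 ppages; refcounts: pp0:2 pp1:1 pp2:1 pp3:1 pp4:1
Op 7: read(P1, v1) -> 100. No state change.

yes yes yes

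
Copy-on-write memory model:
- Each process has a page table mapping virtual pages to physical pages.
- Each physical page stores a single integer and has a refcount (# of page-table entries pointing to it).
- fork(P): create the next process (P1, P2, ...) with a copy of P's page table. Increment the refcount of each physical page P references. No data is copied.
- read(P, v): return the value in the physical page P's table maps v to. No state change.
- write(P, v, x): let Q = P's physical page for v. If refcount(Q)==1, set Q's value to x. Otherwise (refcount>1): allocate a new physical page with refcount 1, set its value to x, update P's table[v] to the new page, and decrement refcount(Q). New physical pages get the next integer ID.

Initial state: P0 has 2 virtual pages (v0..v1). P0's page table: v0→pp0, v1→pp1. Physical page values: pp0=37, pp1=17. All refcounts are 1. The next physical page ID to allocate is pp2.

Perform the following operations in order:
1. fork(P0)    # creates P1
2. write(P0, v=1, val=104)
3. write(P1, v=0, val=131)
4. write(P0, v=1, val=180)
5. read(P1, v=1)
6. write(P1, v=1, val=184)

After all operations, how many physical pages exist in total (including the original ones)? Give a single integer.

Op 1: fork(P0) -> P1. 2 ppages; refcounts: pp0:2 pp1:2
Op 2: write(P0, v1, 104). refcount(pp1)=2>1 -> COPY to pp2. 3 ppages; refcounts: pp0:2 pp1:1 pp2:1
Op 3: write(P1, v0, 131). refcount(pp0)=2>1 -> COPY to pp3. 4 ppages; refcounts: pp0:1 pp1:1 pp2:1 pp3:1
Op 4: write(P0, v1, 180). refcount(pp2)=1 -> write in place. 4 ppages; refcounts: pp0:1 pp1:1 pp2:1 pp3:1
Op 5: read(P1, v1) -> 17. No state change.
Op 6: write(P1, v1, 184). refcount(pp1)=1 -> write in place. 4 ppages; refcounts: pp0:1 pp1:1 pp2:1 pp3:1

Answer: 4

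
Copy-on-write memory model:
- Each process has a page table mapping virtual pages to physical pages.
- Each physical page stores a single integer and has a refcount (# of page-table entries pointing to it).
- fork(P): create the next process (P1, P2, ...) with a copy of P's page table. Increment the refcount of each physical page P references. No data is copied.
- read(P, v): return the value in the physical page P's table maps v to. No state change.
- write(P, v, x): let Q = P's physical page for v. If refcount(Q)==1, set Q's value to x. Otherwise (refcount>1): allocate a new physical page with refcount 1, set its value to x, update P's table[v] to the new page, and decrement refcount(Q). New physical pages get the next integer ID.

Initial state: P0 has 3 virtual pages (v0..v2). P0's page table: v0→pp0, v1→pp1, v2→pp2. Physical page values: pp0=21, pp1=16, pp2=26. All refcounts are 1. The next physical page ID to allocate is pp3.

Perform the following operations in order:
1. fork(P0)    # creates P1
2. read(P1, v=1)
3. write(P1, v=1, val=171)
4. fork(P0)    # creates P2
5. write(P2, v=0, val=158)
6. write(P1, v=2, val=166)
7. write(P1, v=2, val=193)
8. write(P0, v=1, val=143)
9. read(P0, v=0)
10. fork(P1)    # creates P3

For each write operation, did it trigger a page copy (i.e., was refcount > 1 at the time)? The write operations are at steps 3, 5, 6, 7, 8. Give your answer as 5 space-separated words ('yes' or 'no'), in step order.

Op 1: fork(P0) -> P1. 3 ppages; refcounts: pp0:2 pp1:2 pp2:2
Op 2: read(P1, v1) -> 16. No state change.
Op 3: write(P1, v1, 171). refcount(pp1)=2>1 -> COPY to pp3. 4 ppages; refcounts: pp0:2 pp1:1 pp2:2 pp3:1
Op 4: fork(P0) -> P2. 4 ppages; refcounts: pp0:3 pp1:2 pp2:3 pp3:1
Op 5: write(P2, v0, 158). refcount(pp0)=3>1 -> COPY to pp4. 5 ppages; refcounts: pp0:2 pp1:2 pp2:3 pp3:1 pp4:1
Op 6: write(P1, v2, 166). refcount(pp2)=3>1 -> COPY to pp5. 6 ppages; refcounts: pp0:2 pp1:2 pp2:2 pp3:1 pp4:1 pp5:1
Op 7: write(P1, v2, 193). refcount(pp5)=1 -> write in place. 6 ppages; refcounts: pp0:2 pp1:2 pp2:2 pp3:1 pp4:1 pp5:1
Op 8: write(P0, v1, 143). refcount(pp1)=2>1 -> COPY to pp6. 7 ppages; refcounts: pp0:2 pp1:1 pp2:2 pp3:1 pp4:1 pp5:1 pp6:1
Op 9: read(P0, v0) -> 21. No state change.
Op 10: fork(P1) -> P3. 7 ppages; refcounts: pp0:3 pp1:1 pp2:2 pp3:2 pp4:1 pp5:2 pp6:1

yes yes yes no yes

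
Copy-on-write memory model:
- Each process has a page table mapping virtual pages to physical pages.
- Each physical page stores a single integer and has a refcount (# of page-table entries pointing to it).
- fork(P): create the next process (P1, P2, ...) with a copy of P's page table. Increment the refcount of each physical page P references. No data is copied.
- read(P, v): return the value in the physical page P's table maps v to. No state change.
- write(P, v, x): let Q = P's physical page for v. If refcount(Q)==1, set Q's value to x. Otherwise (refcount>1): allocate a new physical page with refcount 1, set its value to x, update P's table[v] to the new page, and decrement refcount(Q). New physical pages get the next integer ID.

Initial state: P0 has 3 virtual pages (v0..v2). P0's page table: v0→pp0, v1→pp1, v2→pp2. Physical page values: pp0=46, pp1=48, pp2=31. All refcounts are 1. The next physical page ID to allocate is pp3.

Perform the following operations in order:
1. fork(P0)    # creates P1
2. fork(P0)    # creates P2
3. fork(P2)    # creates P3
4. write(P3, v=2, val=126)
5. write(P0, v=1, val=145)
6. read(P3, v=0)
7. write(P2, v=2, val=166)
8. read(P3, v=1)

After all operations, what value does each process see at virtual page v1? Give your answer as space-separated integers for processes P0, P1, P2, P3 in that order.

Op 1: fork(P0) -> P1. 3 ppages; refcounts: pp0:2 pp1:2 pp2:2
Op 2: fork(P0) -> P2. 3 ppages; refcounts: pp0:3 pp1:3 pp2:3
Op 3: fork(P2) -> P3. 3 ppages; refcounts: pp0:4 pp1:4 pp2:4
Op 4: write(P3, v2, 126). refcount(pp2)=4>1 -> COPY to pp3. 4 ppages; refcounts: pp0:4 pp1:4 pp2:3 pp3:1
Op 5: write(P0, v1, 145). refcount(pp1)=4>1 -> COPY to pp4. 5 ppages; refcounts: pp0:4 pp1:3 pp2:3 pp3:1 pp4:1
Op 6: read(P3, v0) -> 46. No state change.
Op 7: write(P2, v2, 166). refcount(pp2)=3>1 -> COPY to pp5. 6 ppages; refcounts: pp0:4 pp1:3 pp2:2 pp3:1 pp4:1 pp5:1
Op 8: read(P3, v1) -> 48. No state change.
P0: v1 -> pp4 = 145
P1: v1 -> pp1 = 48
P2: v1 -> pp1 = 48
P3: v1 -> pp1 = 48

Answer: 145 48 48 48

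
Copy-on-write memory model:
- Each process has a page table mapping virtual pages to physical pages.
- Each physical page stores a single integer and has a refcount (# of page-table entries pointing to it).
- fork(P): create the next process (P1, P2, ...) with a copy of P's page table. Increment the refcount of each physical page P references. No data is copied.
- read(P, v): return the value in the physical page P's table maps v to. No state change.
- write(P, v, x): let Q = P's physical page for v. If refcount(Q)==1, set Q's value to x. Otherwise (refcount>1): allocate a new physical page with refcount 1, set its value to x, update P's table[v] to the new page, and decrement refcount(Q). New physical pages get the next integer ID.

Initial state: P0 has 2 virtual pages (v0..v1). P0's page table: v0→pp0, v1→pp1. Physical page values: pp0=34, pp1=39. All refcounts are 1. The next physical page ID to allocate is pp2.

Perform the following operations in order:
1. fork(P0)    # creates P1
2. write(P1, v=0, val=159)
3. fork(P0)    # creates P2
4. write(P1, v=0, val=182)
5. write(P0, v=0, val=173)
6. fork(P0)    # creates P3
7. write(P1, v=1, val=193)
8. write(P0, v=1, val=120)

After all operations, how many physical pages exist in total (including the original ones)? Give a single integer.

Answer: 6

Derivation:
Op 1: fork(P0) -> P1. 2 ppages; refcounts: pp0:2 pp1:2
Op 2: write(P1, v0, 159). refcount(pp0)=2>1 -> COPY to pp2. 3 ppages; refcounts: pp0:1 pp1:2 pp2:1
Op 3: fork(P0) -> P2. 3 ppages; refcounts: pp0:2 pp1:3 pp2:1
Op 4: write(P1, v0, 182). refcount(pp2)=1 -> write in place. 3 ppages; refcounts: pp0:2 pp1:3 pp2:1
Op 5: write(P0, v0, 173). refcount(pp0)=2>1 -> COPY to pp3. 4 ppages; refcounts: pp0:1 pp1:3 pp2:1 pp3:1
Op 6: fork(P0) -> P3. 4 ppages; refcounts: pp0:1 pp1:4 pp2:1 pp3:2
Op 7: write(P1, v1, 193). refcount(pp1)=4>1 -> COPY to pp4. 5 ppages; refcounts: pp0:1 pp1:3 pp2:1 pp3:2 pp4:1
Op 8: write(P0, v1, 120). refcount(pp1)=3>1 -> COPY to pp5. 6 ppages; refcounts: pp0:1 pp1:2 pp2:1 pp3:2 pp4:1 pp5:1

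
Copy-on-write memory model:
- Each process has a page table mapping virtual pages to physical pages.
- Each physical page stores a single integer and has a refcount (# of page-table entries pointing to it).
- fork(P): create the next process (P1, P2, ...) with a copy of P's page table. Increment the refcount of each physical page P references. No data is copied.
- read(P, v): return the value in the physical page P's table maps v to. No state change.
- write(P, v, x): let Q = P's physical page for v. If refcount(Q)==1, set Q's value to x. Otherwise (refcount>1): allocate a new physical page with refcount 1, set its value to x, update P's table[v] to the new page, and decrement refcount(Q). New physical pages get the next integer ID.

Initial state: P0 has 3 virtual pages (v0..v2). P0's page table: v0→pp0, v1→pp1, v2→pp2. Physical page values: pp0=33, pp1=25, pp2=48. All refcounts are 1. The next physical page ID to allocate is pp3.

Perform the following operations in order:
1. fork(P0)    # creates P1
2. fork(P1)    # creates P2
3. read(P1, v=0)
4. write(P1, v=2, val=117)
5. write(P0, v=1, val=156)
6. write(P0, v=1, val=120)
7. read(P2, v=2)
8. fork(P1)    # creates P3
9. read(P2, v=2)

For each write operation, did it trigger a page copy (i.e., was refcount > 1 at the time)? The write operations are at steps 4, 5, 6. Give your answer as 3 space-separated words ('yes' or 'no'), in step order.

Op 1: fork(P0) -> P1. 3 ppages; refcounts: pp0:2 pp1:2 pp2:2
Op 2: fork(P1) -> P2. 3 ppages; refcounts: pp0:3 pp1:3 pp2:3
Op 3: read(P1, v0) -> 33. No state change.
Op 4: write(P1, v2, 117). refcount(pp2)=3>1 -> COPY to pp3. 4 ppages; refcounts: pp0:3 pp1:3 pp2:2 pp3:1
Op 5: write(P0, v1, 156). refcount(pp1)=3>1 -> COPY to pp4. 5 ppages; refcounts: pp0:3 pp1:2 pp2:2 pp3:1 pp4:1
Op 6: write(P0, v1, 120). refcount(pp4)=1 -> write in place. 5 ppages; refcounts: pp0:3 pp1:2 pp2:2 pp3:1 pp4:1
Op 7: read(P2, v2) -> 48. No state change.
Op 8: fork(P1) -> P3. 5 ppages; refcounts: pp0:4 pp1:3 pp2:2 pp3:2 pp4:1
Op 9: read(P2, v2) -> 48. No state change.

yes yes no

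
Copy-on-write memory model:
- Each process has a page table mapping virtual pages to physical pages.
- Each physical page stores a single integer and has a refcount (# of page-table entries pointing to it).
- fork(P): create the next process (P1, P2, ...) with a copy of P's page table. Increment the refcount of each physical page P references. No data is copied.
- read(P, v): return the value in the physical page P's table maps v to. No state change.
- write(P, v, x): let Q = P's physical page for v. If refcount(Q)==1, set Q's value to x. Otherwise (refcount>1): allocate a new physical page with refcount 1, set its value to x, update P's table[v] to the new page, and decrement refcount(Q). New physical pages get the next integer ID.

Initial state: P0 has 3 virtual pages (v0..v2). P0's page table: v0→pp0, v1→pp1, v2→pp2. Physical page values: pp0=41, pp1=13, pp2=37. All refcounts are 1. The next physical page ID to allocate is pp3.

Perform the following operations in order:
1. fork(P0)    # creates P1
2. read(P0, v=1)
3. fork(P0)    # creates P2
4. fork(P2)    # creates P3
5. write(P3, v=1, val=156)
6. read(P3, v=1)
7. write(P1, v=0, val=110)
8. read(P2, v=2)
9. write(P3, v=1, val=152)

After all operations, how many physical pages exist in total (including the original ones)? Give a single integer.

Answer: 5

Derivation:
Op 1: fork(P0) -> P1. 3 ppages; refcounts: pp0:2 pp1:2 pp2:2
Op 2: read(P0, v1) -> 13. No state change.
Op 3: fork(P0) -> P2. 3 ppages; refcounts: pp0:3 pp1:3 pp2:3
Op 4: fork(P2) -> P3. 3 ppages; refcounts: pp0:4 pp1:4 pp2:4
Op 5: write(P3, v1, 156). refcount(pp1)=4>1 -> COPY to pp3. 4 ppages; refcounts: pp0:4 pp1:3 pp2:4 pp3:1
Op 6: read(P3, v1) -> 156. No state change.
Op 7: write(P1, v0, 110). refcount(pp0)=4>1 -> COPY to pp4. 5 ppages; refcounts: pp0:3 pp1:3 pp2:4 pp3:1 pp4:1
Op 8: read(P2, v2) -> 37. No state change.
Op 9: write(P3, v1, 152). refcount(pp3)=1 -> write in place. 5 ppages; refcounts: pp0:3 pp1:3 pp2:4 pp3:1 pp4:1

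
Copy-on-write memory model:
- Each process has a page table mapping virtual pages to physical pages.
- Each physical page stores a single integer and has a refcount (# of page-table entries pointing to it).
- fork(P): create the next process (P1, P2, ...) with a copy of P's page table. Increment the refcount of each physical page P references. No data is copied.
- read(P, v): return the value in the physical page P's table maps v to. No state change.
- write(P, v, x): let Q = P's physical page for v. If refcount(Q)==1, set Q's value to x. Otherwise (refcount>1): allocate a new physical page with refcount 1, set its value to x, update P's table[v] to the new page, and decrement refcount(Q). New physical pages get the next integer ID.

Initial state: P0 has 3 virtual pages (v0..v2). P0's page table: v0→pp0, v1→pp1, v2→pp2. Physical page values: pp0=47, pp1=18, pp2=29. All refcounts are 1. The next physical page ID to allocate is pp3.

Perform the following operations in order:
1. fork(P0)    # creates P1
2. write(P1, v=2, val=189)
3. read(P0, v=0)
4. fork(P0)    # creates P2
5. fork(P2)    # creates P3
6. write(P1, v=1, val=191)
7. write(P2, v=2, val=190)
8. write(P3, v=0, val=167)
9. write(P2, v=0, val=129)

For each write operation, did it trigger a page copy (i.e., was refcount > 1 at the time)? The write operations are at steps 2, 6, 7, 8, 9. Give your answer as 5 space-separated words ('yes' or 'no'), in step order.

Op 1: fork(P0) -> P1. 3 ppages; refcounts: pp0:2 pp1:2 pp2:2
Op 2: write(P1, v2, 189). refcount(pp2)=2>1 -> COPY to pp3. 4 ppages; refcounts: pp0:2 pp1:2 pp2:1 pp3:1
Op 3: read(P0, v0) -> 47. No state change.
Op 4: fork(P0) -> P2. 4 ppages; refcounts: pp0:3 pp1:3 pp2:2 pp3:1
Op 5: fork(P2) -> P3. 4 ppages; refcounts: pp0:4 pp1:4 pp2:3 pp3:1
Op 6: write(P1, v1, 191). refcount(pp1)=4>1 -> COPY to pp4. 5 ppages; refcounts: pp0:4 pp1:3 pp2:3 pp3:1 pp4:1
Op 7: write(P2, v2, 190). refcount(pp2)=3>1 -> COPY to pp5. 6 ppages; refcounts: pp0:4 pp1:3 pp2:2 pp3:1 pp4:1 pp5:1
Op 8: write(P3, v0, 167). refcount(pp0)=4>1 -> COPY to pp6. 7 ppages; refcounts: pp0:3 pp1:3 pp2:2 pp3:1 pp4:1 pp5:1 pp6:1
Op 9: write(P2, v0, 129). refcount(pp0)=3>1 -> COPY to pp7. 8 ppages; refcounts: pp0:2 pp1:3 pp2:2 pp3:1 pp4:1 pp5:1 pp6:1 pp7:1

yes yes yes yes yes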